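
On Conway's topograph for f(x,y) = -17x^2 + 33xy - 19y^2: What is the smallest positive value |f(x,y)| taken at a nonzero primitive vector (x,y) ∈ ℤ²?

translate: b→1 (≡-33 mod 34), so (17,-33,19)→(17,1,3)
flip: (17,1,3)→(3,-1,17)
reduced (well bottom): (3,-1,17) with a≤c, −a<b≤a
well minimum |f| = |-3| = 3 (negative-definite)

3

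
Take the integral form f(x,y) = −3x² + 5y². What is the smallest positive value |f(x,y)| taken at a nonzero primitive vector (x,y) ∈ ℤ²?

descent: ρ → (5,0,-3)
descent: ρ → (-3,6,2)  [lands on river]
river: ρ → (2,6,-3)
closes: descent 2, river 2
min |a| on river = 2

2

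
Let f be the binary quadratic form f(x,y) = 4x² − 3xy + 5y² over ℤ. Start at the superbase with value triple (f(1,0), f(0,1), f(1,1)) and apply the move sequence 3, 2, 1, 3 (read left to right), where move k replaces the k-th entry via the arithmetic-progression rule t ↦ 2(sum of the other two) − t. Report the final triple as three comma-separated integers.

start (4,5,6) = (f(1,0),f(0,1),f(1,1))
replace slot 3: 2·(4+5) − 6 = 12 → (4,5,12)
replace slot 2: 2·(4+12) − 5 = 27 → (4,27,12)
replace slot 1: 2·(27+12) − 4 = 74 → (74,27,12)
replace slot 3: 2·(74+27) − 12 = 190 → (74,27,190)

74,27,190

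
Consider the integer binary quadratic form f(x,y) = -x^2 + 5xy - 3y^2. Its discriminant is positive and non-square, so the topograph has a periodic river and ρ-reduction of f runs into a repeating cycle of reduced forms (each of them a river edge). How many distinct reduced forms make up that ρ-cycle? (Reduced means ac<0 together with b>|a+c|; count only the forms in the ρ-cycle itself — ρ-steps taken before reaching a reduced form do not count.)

D = 13, ⌊√D⌋ = 3
descent: ρ → (-3,1,1)
descent: ρ → (1,3,-1)  [lands on river]
river: ρ → (-1,3,1)
ρ-cycle length = 2 (tail of 2 descent steps not counted)

2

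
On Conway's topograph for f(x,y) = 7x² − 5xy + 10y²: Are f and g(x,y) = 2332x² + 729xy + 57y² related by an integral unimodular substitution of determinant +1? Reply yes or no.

D₁ = -255, D₂ = -255
f: reduced (well bottom): (7,-5,10) with a≤c, −a<b≤a
g: flip: (2332,729,57)→(57,-729,2332)
g: translate: b→-45 (≡-729 mod 114), so (57,-729,2332)→(57,-45,10)
g: flip: (57,-45,10)→(10,45,57)
g: translate: b→5 (≡45 mod 20), so (10,45,57)→(10,5,7)
g: flip: (10,5,7)→(7,-5,10)
g: reduced (well bottom): (7,-5,10) with a≤c, −a<b≤a
reduced forms (7, -5, 10) vs (7, -5, 10) ⇒ equivalent

yes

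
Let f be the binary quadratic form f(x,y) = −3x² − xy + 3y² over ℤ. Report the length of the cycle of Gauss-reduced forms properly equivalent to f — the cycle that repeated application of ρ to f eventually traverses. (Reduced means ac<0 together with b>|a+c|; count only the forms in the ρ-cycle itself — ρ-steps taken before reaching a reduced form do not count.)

D = 37, ⌊√D⌋ = 6
descent: ρ → (3,1,-3)  [lands on river]
river: ρ → (-3,5,1)
river: ρ → (1,5,-3)
river: ρ → (-3,1,3)
river: ρ → (3,5,-1)
river: ρ → (-1,5,3)
ρ-cycle length = 6 (tail of 1 descent step not counted)

6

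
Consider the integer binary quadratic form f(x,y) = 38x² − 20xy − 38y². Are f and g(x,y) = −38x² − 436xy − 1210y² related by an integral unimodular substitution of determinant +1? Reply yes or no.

D₁ = 6176, D₂ = 6176
river cycle of f (length 14): (-38, 20, 38), (38, 56, -20), (-20, 64, 26), (26, 40, -44), (-44, 48, 22), (22, 40, -52), (-52, 64, 10), (10, 76, -10), (-10, 64, 52), (52, 40, -22), … (4 more)
river cycle of g (length 14): (-38, 20, 38), (38, 56, -20), (-20, 64, 26), (26, 40, -44), (-44, 48, 22), (22, 40, -52), (-52, 64, 10), (10, 76, -10), (-10, 64, 52), (52, 40, -22), … (4 more)
cycles coincide ⇒ equivalent

yes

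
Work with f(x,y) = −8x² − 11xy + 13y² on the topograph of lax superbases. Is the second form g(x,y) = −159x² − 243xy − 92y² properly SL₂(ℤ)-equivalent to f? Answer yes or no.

D₁ = 537, D₂ = 537
river cycle of f (length 16): (13, 11, -8), (-8, 21, 3), (3, 21, -8), (-8, 11, 13), (13, 15, -6), (-6, 21, 4), (4, 19, -11), (-11, 3, 12), (12, 21, -2), (-2, 23, 1), … (6 more)
river cycle of g (length 16): (-8, 21, 3), (3, 21, -8), (-8, 11, 13), (13, 15, -6), (-6, 21, 4), (4, 19, -11), (-11, 3, 12), (12, 21, -2), (-2, 23, 1), (1, 23, -2), … (6 more)
cycles coincide ⇒ equivalent

yes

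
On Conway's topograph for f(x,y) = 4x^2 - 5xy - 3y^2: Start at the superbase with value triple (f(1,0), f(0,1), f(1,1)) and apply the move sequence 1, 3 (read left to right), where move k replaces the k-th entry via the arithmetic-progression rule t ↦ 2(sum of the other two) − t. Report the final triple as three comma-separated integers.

start (4,-3,-4) = (f(1,0),f(0,1),f(1,1))
replace slot 1: 2·((-3)+(-4)) − 4 = -18 → (-18,-3,-4)
replace slot 3: 2·((-18)+(-3)) − (-4) = -38 → (-18,-3,-38)

-18,-3,-38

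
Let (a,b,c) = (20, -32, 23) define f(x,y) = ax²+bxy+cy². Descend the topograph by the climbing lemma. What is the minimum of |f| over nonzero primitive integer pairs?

translate: b→8 (≡-32 mod 40), so (20,-32,23)→(20,8,11)
flip: (20,8,11)→(11,-8,20)
reduced (well bottom): (11,-8,20) with a≤c, −a<b≤a
well minimum = a = 11

11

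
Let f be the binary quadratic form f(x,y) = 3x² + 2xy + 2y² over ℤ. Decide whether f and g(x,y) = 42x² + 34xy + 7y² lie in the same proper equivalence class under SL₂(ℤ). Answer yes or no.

D₁ = -20, D₂ = -20
f: flip: (3,2,2)→(2,-2,3)
f: translate: b→2 (≡-2 mod 4), so (2,-2,3)→(2,2,3)
f: reduced (well bottom): (2,2,3) with a≤c, −a<b≤a
g: flip: (42,34,7)→(7,-34,42)
g: translate: b→-6 (≡-34 mod 14), so (7,-34,42)→(7,-6,2)
g: flip: (7,-6,2)→(2,6,7)
g: translate: b→2 (≡6 mod 4), so (2,6,7)→(2,2,3)
g: reduced (well bottom): (2,2,3) with a≤c, −a<b≤a
reduced forms (2, 2, 3) vs (2, 2, 3) ⇒ equivalent

yes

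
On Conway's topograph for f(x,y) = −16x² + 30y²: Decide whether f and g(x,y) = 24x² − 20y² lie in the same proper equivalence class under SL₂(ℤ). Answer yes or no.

D₁ = 1920, D₂ = 1920
river cycle of f (length 4): (-16, 32, 14), (14, 24, -24), (-24, 24, 14), (14, 32, -16)
river cycle of g (length 2): (-20, 40, 4), (4, 40, -20)
cycles differ ⇒ inequivalent

no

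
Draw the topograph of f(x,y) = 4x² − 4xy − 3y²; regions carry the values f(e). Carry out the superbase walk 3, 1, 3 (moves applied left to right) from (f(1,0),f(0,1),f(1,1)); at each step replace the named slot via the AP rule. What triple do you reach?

start (4,-3,-3) = (f(1,0),f(0,1),f(1,1))
replace slot 3: 2·(4+(-3)) − (-3) = 5 → (4,-3,5)
replace slot 1: 2·((-3)+5) − 4 = 0 → (0,-3,5)
replace slot 3: 2·(0+(-3)) − 5 = -11 → (0,-3,-11)

0,-3,-11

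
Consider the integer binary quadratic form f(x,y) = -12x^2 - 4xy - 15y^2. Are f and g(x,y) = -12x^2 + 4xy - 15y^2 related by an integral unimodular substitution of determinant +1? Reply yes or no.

D₁ = -704, D₂ = -704
f is negative-definite; reduce −f:
−f: reduced (well bottom): (12,4,15) with a≤c, −a<b≤a
flip sign back: reduced form of f is (-12,-4,-15)
g is negative-definite; reduce −g:
−g: reduced (well bottom): (12,-4,15) with a≤c, −a<b≤a
flip sign back: reduced form of g is (-12,4,-15)
reduced forms (-12, -4, -15) vs (-12, 4, -15) ⇒ inequivalent

no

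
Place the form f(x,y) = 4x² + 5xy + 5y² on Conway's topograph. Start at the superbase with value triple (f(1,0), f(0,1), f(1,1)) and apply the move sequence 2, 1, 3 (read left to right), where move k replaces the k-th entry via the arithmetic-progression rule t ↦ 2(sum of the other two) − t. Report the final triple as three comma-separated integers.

start (4,5,14) = (f(1,0),f(0,1),f(1,1))
replace slot 2: 2·(4+14) − 5 = 31 → (4,31,14)
replace slot 1: 2·(31+14) − 4 = 86 → (86,31,14)
replace slot 3: 2·(86+31) − 14 = 220 → (86,31,220)

86,31,220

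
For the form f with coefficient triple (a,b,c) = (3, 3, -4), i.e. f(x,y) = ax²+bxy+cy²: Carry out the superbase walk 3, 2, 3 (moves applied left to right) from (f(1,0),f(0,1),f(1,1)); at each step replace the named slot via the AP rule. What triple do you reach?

start (3,-4,2) = (f(1,0),f(0,1),f(1,1))
replace slot 3: 2·(3+(-4)) − 2 = -4 → (3,-4,-4)
replace slot 2: 2·(3+(-4)) − (-4) = 2 → (3,2,-4)
replace slot 3: 2·(3+2) − (-4) = 14 → (3,2,14)

3,2,14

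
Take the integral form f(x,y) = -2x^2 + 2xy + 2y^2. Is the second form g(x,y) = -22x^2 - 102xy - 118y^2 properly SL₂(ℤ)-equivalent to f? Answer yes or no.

D₁ = 20, D₂ = 20
river cycle of f (length 2): (2, 2, -2), (-2, 2, 2)
river cycle of g (length 2): (-2, 2, 2), (2, 2, -2)
cycles coincide ⇒ equivalent

yes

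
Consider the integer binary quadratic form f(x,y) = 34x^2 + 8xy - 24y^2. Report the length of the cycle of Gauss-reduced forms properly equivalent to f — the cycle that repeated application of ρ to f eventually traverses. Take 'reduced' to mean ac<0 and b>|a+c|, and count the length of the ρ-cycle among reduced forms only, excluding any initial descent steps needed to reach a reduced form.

D = 3328, ⌊√D⌋ = 57
descent: ρ → (-24,40,18)  [lands on river]
river: ρ → (18,32,-32)
river: ρ → (-32,32,18)
river: ρ → (18,40,-24)
river: ρ → (-24,56,2)
river: ρ → (2,56,-24)
ρ-cycle length = 6 (tail of 1 descent step not counted)

6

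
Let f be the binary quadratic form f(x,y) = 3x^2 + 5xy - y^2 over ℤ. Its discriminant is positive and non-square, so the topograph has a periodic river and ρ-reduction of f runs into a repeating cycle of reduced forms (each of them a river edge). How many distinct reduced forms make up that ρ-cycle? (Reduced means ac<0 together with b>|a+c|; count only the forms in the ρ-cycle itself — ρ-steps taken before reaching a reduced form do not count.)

D = 37, ⌊√D⌋ = 6
river: ρ → (-1,5,3)
river: ρ → (3,1,-3)
river: ρ → (-3,5,1)
river: ρ → (1,5,-3)
river: ρ → (-3,1,3)
river: ρ → (3,5,-1)
ρ-cycle length = 6 (tail of 0 descent steps not counted)

6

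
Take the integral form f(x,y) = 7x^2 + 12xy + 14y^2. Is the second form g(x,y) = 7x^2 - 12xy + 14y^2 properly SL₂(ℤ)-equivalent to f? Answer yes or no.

D₁ = -248, D₂ = -248
f: translate: b→-2 (≡12 mod 14), so (7,12,14)→(7,-2,9)
f: reduced (well bottom): (7,-2,9) with a≤c, −a<b≤a
g: translate: b→2 (≡-12 mod 14), so (7,-12,14)→(7,2,9)
g: reduced (well bottom): (7,2,9) with a≤c, −a<b≤a
reduced forms (7, -2, 9) vs (7, 2, 9) ⇒ inequivalent

no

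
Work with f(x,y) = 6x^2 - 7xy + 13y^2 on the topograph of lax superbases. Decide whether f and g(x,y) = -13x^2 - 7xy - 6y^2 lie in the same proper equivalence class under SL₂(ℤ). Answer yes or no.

D₁ = -263, D₂ = -263
f: translate: b→5 (≡-7 mod 12), so (6,-7,13)→(6,5,12)
f: reduced (well bottom): (6,5,12) with a≤c, −a<b≤a
g is negative-definite; reduce −g:
−g: flip: (13,7,6)→(6,-7,13)
−g: translate: b→5 (≡-7 mod 12), so (6,-7,13)→(6,5,12)
−g: reduced (well bottom): (6,5,12) with a≤c, −a<b≤a
flip sign back: reduced form of g is (-6,-5,-12)
reduced forms (6, 5, 12) vs (-6, -5, -12) ⇒ inequivalent

no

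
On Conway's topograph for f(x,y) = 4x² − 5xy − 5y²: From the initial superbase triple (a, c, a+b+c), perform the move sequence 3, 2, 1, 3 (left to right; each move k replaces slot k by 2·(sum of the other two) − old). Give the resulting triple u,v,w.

start (4,-5,-6) = (f(1,0),f(0,1),f(1,1))
replace slot 3: 2·(4+(-5)) − (-6) = 4 → (4,-5,4)
replace slot 2: 2·(4+4) − (-5) = 21 → (4,21,4)
replace slot 1: 2·(21+4) − 4 = 46 → (46,21,4)
replace slot 3: 2·(46+21) − 4 = 130 → (46,21,130)

46,21,130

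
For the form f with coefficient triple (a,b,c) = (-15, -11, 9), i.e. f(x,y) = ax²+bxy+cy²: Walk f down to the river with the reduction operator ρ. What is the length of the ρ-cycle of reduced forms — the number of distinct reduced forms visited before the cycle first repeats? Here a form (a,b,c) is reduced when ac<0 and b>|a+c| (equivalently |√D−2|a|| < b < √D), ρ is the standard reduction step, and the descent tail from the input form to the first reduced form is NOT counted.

D = 661, ⌊√D⌋ = 25
descent: ρ → (9,11,-15)  [lands on river]
river: ρ → (-15,19,5)
river: ρ → (5,21,-11)
river: ρ → (-11,23,3)
river: ρ → (3,25,-3)
river: ρ → (-3,23,11)
river: ρ → (11,21,-5)
river: ρ → (-5,19,15)
river: ρ → (15,11,-9)
river: ρ → (-9,25,1)
river: ρ → (1,25,-9)
river: ρ → (-9,11,15)
river: ρ → (15,19,-5)
river: ρ → (-5,21,11)
river: ρ → (11,23,-3)
river: ρ → (-3,25,3)
river: ρ → (3,23,-11)
river: ρ → (-11,21,5)
river: ρ → (5,19,-15)
river: ρ → (-15,11,9)
river: ρ → (9,25,-1)
river: ρ → (-1,25,9)
ρ-cycle length = 22 (tail of 1 descent step not counted)

22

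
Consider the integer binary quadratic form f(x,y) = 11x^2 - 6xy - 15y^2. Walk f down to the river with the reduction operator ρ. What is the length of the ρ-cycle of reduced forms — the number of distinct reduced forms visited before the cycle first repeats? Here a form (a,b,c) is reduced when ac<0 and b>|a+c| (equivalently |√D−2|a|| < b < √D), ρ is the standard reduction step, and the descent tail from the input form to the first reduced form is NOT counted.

D = 696, ⌊√D⌋ = 26
descent: ρ → (-15,6,11)  [lands on river]
river: ρ → (11,16,-10)
river: ρ → (-10,24,3)
river: ρ → (3,24,-10)
river: ρ → (-10,16,11)
river: ρ → (11,6,-15)
river: ρ → (-15,24,2)
river: ρ → (2,24,-15)
ρ-cycle length = 8 (tail of 1 descent step not counted)

8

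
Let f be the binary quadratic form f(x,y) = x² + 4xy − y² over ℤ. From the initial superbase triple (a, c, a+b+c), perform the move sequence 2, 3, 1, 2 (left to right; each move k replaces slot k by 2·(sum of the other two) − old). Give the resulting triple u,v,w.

start (1,-1,4) = (f(1,0),f(0,1),f(1,1))
replace slot 2: 2·(1+4) − (-1) = 11 → (1,11,4)
replace slot 3: 2·(1+11) − 4 = 20 → (1,11,20)
replace slot 1: 2·(11+20) − 1 = 61 → (61,11,20)
replace slot 2: 2·(61+20) − 11 = 151 → (61,151,20)

61,151,20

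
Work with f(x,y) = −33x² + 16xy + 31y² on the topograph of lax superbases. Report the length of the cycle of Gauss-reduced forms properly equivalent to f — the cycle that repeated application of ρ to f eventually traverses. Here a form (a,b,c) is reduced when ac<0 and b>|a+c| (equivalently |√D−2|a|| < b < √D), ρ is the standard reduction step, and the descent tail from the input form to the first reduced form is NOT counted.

D = 4348, ⌊√D⌋ = 65
river: ρ → (31,46,-18)
river: ρ → (-18,62,7)
river: ρ → (7,64,-9)
river: ρ → (-9,62,14)
river: ρ → (14,50,-33)
river: ρ → (-33,16,31)
ρ-cycle length = 6 (tail of 0 descent steps not counted)

6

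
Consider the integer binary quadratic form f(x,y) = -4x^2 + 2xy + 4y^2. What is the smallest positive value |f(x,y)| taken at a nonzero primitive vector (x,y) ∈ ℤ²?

river: ρ → (4,6,-2)
river: ρ → (-2,6,4)
river: ρ → (4,2,-4)
river: ρ → (-4,6,2)
river: ρ → (2,6,-4)
river: ρ → (-4,2,4)
closes: descent 0, river 6
min |a| on river = 2

2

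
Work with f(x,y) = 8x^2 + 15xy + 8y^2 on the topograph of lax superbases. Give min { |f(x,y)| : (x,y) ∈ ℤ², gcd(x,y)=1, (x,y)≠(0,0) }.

translate: b→-1 (≡15 mod 16), so (8,15,8)→(8,-1,1)
flip: (8,-1,1)→(1,1,8)
reduced (well bottom): (1,1,8) with a≤c, −a<b≤a
well minimum = a = 1

1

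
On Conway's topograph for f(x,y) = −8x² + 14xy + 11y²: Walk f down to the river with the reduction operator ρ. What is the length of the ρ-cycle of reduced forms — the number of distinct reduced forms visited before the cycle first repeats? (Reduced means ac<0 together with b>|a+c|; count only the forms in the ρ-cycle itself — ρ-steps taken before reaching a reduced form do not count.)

D = 548, ⌊√D⌋ = 23
river: ρ → (11,8,-11)
river: ρ → (-11,14,8)
river: ρ → (8,18,-7)
river: ρ → (-7,10,16)
river: ρ → (16,22,-1)
river: ρ → (-1,22,16)
river: ρ → (16,10,-7)
river: ρ → (-7,18,8)
river: ρ → (8,14,-11)
river: ρ → (-11,8,11)
river: ρ → (11,14,-8)
river: ρ → (-8,18,7)
river: ρ → (7,10,-16)
river: ρ → (-16,22,1)
river: ρ → (1,22,-16)
river: ρ → (-16,10,7)
river: ρ → (7,18,-8)
river: ρ → (-8,14,11)
ρ-cycle length = 18 (tail of 0 descent steps not counted)

18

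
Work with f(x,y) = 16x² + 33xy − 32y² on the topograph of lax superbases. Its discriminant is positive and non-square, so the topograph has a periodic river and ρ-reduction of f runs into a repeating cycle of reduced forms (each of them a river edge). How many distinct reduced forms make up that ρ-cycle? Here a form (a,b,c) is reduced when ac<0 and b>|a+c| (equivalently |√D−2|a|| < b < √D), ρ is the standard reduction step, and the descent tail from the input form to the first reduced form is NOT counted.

D = 3137, ⌊√D⌋ = 56
river: ρ → (-32,31,17)
river: ρ → (17,37,-26)
river: ρ → (-26,15,28)
river: ρ → (28,41,-13)
river: ρ → (-13,37,34)
river: ρ → (34,31,-16)
river: ρ → (-16,33,32)
river: ρ → (32,31,-17)
river: ρ → (-17,37,26)
river: ρ → (26,15,-28)
river: ρ → (-28,41,13)
river: ρ → (13,37,-34)
river: ρ → (-34,31,16)
river: ρ → (16,33,-32)
ρ-cycle length = 14 (tail of 0 descent steps not counted)

14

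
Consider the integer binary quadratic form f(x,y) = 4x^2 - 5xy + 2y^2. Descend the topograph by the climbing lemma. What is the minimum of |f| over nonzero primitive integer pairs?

translate: b→3 (≡-5 mod 8), so (4,-5,2)→(4,3,1)
flip: (4,3,1)→(1,-3,4)
translate: b→1 (≡-3 mod 2), so (1,-3,4)→(1,1,2)
reduced (well bottom): (1,1,2) with a≤c, −a<b≤a
well minimum = a = 1

1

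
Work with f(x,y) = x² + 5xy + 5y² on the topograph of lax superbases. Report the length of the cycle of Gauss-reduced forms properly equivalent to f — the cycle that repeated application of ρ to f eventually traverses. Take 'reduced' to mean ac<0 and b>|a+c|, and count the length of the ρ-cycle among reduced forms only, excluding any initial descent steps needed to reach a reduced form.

D = 5, ⌊√D⌋ = 2
descent: ρ → (5,5,1)
descent: ρ → (1,1,-1)  [lands on river]
river: ρ → (-1,1,1)
ρ-cycle length = 2 (tail of 2 descent steps not counted)

2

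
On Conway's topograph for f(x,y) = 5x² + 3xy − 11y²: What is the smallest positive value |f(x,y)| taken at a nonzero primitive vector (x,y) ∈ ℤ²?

descent: ρ → (-11,-3,5)
descent: ρ → (5,13,-3)  [lands on river]
river: ρ → (-3,11,9)
river: ρ → (9,7,-5)
river: ρ → (-5,13,3)
river: ρ → (3,11,-9)
river: ρ → (-9,7,5)
closes: descent 2, river 6
min |a| on river = 3

3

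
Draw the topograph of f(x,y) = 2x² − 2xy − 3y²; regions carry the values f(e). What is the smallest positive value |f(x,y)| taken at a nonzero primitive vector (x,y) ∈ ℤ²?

descent: ρ → (-3,2,2)  [lands on river]
river: ρ → (2,2,-3)
river: ρ → (-3,4,1)
river: ρ → (1,4,-3)
closes: descent 1, river 4
min |a| on river = 1

1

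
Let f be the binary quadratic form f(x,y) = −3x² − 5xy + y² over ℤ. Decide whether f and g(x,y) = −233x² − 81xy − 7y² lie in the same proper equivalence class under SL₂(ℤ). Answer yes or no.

D₁ = 37, D₂ = 37
river cycle of f (length 6): (1, 5, -3), (-3, 1, 3), (3, 5, -1), (-1, 5, 3), (3, 1, -3), (-3, 5, 1)
river cycle of g (length 6): (1, 5, -3), (-3, 1, 3), (3, 5, -1), (-1, 5, 3), (3, 1, -3), (-3, 5, 1)
cycles coincide ⇒ equivalent

yes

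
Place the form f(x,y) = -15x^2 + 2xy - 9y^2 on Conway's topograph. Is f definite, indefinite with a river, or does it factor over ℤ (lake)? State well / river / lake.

D = b²−4ac = 2² − 4·(-15)·(-9) = -536
D < 0 ⇒ definite ⇒ every region one sign ⇒ single well

well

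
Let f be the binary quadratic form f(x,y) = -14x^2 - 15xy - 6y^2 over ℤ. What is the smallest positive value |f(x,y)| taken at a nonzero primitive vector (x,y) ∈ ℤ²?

translate: b→-13 (≡15 mod 28), so (14,15,6)→(14,-13,5)
flip: (14,-13,5)→(5,13,14)
translate: b→3 (≡13 mod 10), so (5,13,14)→(5,3,6)
reduced (well bottom): (5,3,6) with a≤c, −a<b≤a
well minimum |f| = |-5| = 5 (negative-definite)

5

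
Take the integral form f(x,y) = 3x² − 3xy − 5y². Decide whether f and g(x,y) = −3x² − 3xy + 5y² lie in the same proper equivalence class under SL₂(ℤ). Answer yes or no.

D₁ = 69, D₂ = 69
river cycle of f (length 4): (-5, 3, 3), (3, 3, -5), (-5, 7, 1), (1, 7, -5)
river cycle of g (length 4): (5, 3, -3), (-3, 3, 5), (5, 7, -1), (-1, 7, 5)
cycles differ ⇒ inequivalent

no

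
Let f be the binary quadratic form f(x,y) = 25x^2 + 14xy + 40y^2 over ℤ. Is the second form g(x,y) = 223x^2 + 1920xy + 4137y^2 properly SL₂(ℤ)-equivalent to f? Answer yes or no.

D₁ = -3804, D₂ = -3804
f: reduced (well bottom): (25,14,40) with a≤c, −a<b≤a
g: translate: b→136 (≡1920 mod 446), so (223,1920,4137)→(223,136,25)
g: flip: (223,136,25)→(25,-136,223)
g: translate: b→14 (≡-136 mod 50), so (25,-136,223)→(25,14,40)
g: reduced (well bottom): (25,14,40) with a≤c, −a<b≤a
reduced forms (25, 14, 40) vs (25, 14, 40) ⇒ equivalent

yes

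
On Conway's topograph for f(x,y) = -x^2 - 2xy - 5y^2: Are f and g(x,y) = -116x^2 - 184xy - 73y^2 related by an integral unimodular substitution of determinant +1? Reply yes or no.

D₁ = -16, D₂ = -16
f is negative-definite; reduce −f:
−f: translate: b→0 (≡2 mod 2), so (1,2,5)→(1,0,4)
−f: reduced (well bottom): (1,0,4) with a≤c, −a<b≤a
flip sign back: reduced form of f is (-1,0,-4)
g is negative-definite; reduce −g:
−g: translate: b→-48 (≡184 mod 232), so (116,184,73)→(116,-48,5)
−g: flip: (116,-48,5)→(5,48,116)
−g: translate: b→-2 (≡48 mod 10), so (5,48,116)→(5,-2,1)
−g: flip: (5,-2,1)→(1,2,5)
−g: translate: b→0 (≡2 mod 2), so (1,2,5)→(1,0,4)
−g: reduced (well bottom): (1,0,4) with a≤c, −a<b≤a
flip sign back: reduced form of g is (-1,0,-4)
reduced forms (-1, 0, -4) vs (-1, 0, -4) ⇒ equivalent

yes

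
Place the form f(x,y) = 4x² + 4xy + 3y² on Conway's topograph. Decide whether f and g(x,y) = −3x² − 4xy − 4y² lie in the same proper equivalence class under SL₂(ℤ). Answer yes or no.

D₁ = -32, D₂ = -32
f: flip: (4,4,3)→(3,-4,4)
f: translate: b→2 (≡-4 mod 6), so (3,-4,4)→(3,2,3)
f: reduced (well bottom): (3,2,3) with a≤c, −a<b≤a
g is negative-definite; reduce −g:
−g: translate: b→-2 (≡4 mod 6), so (3,4,4)→(3,-2,3)
−g: flip: (3,-2,3)→(3,2,3)
−g: reduced (well bottom): (3,2,3) with a≤c, −a<b≤a
flip sign back: reduced form of g is (-3,-2,-3)
reduced forms (3, 2, 3) vs (-3, -2, -3) ⇒ inequivalent

no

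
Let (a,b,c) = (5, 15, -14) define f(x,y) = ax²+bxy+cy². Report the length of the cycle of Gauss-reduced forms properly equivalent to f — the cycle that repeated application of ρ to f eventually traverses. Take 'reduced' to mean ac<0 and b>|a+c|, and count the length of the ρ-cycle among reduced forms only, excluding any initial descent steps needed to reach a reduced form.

D = 505, ⌊√D⌋ = 22
river: ρ → (-14,13,6)
river: ρ → (6,11,-16)
river: ρ → (-16,21,1)
river: ρ → (1,21,-16)
river: ρ → (-16,11,6)
river: ρ → (6,13,-14)
river: ρ → (-14,15,5)
river: ρ → (5,15,-14)
ρ-cycle length = 8 (tail of 0 descent steps not counted)

8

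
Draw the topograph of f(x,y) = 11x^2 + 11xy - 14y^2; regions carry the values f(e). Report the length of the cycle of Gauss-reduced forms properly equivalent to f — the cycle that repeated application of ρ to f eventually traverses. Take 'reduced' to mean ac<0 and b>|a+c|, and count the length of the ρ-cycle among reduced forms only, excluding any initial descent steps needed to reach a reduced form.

D = 737, ⌊√D⌋ = 27
river: ρ → (-14,17,8)
river: ρ → (8,15,-16)
river: ρ → (-16,17,7)
river: ρ → (7,25,-4)
river: ρ → (-4,23,13)
river: ρ → (13,3,-14)
river: ρ → (-14,25,2)
river: ρ → (2,27,-1)
river: ρ → (-1,27,2)
river: ρ → (2,25,-14)
river: ρ → (-14,3,13)
river: ρ → (13,23,-4)
river: ρ → (-4,25,7)
river: ρ → (7,17,-16)
river: ρ → (-16,15,8)
river: ρ → (8,17,-14)
river: ρ → (-14,11,11)
river: ρ → (11,11,-14)
ρ-cycle length = 18 (tail of 0 descent steps not counted)

18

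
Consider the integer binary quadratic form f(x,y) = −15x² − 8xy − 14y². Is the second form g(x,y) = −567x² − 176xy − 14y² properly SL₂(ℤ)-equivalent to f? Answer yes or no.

D₁ = -776, D₂ = -776
f is negative-definite; reduce −f:
−f: flip: (15,8,14)→(14,-8,15)
−f: reduced (well bottom): (14,-8,15) with a≤c, −a<b≤a
flip sign back: reduced form of f is (-14,8,-15)
g is negative-definite; reduce −g:
−g: flip: (567,176,14)→(14,-176,567)
−g: translate: b→-8 (≡-176 mod 28), so (14,-176,567)→(14,-8,15)
−g: reduced (well bottom): (14,-8,15) with a≤c, −a<b≤a
flip sign back: reduced form of g is (-14,8,-15)
reduced forms (-14, 8, -15) vs (-14, 8, -15) ⇒ equivalent

yes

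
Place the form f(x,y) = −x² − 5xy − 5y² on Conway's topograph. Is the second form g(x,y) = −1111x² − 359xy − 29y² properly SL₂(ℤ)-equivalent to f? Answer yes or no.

D₁ = 5, D₂ = 5
river cycle of f (length 2): (-1, 1, 1), (1, 1, -1)
river cycle of g (length 2): (-1, 1, 1), (1, 1, -1)
cycles coincide ⇒ equivalent

yes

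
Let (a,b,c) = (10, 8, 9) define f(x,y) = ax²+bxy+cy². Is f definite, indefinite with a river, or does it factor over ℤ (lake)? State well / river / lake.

D = b²−4ac = 8² − 4·10·9 = -296
D < 0 ⇒ definite ⇒ every region one sign ⇒ single well

well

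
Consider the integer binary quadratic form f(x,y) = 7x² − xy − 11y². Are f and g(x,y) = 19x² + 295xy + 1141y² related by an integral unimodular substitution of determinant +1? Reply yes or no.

D₁ = 309, D₂ = 309
river cycle of f (length 6): (7, 13, -5), (-5, 17, 1), (1, 17, -5), (-5, 13, 7), (7, 15, -3), (-3, 15, 7)
river cycle of g (length 6): (-3, 15, 7), (7, 13, -5), (-5, 17, 1), (1, 17, -5), (-5, 13, 7), (7, 15, -3)
cycles coincide ⇒ equivalent

yes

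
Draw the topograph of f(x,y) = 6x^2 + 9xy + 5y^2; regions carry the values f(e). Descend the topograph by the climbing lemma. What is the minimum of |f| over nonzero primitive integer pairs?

translate: b→-3 (≡9 mod 12), so (6,9,5)→(6,-3,2)
flip: (6,-3,2)→(2,3,6)
translate: b→-1 (≡3 mod 4), so (2,3,6)→(2,-1,5)
reduced (well bottom): (2,-1,5) with a≤c, −a<b≤a
well minimum = a = 2

2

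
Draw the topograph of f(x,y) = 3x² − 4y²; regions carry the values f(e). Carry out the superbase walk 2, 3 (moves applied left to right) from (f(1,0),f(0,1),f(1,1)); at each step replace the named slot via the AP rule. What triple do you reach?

start (3,-4,-1) = (f(1,0),f(0,1),f(1,1))
replace slot 2: 2·(3+(-1)) − (-4) = 8 → (3,8,-1)
replace slot 3: 2·(3+8) − (-1) = 23 → (3,8,23)

3,8,23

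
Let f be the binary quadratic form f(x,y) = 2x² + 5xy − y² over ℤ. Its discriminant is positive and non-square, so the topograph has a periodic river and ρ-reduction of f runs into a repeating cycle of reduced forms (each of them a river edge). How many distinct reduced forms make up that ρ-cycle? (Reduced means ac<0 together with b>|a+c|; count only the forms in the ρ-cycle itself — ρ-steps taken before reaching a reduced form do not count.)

D = 33, ⌊√D⌋ = 5
river: ρ → (-1,5,2)
river: ρ → (2,3,-3)
river: ρ → (-3,3,2)
river: ρ → (2,5,-1)
ρ-cycle length = 4 (tail of 0 descent steps not counted)

4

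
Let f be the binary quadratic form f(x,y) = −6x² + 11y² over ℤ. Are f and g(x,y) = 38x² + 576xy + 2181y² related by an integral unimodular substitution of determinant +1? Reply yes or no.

D₁ = 264, D₂ = 264
river cycle of f (length 6): (-6, 12, 5), (5, 8, -10), (-10, 12, 3), (3, 12, -10), (-10, 8, 5), (5, 12, -6)
river cycle of g (length 6): (5, 12, -6), (-6, 12, 5), (5, 8, -10), (-10, 12, 3), (3, 12, -10), (-10, 8, 5)
cycles coincide ⇒ equivalent

yes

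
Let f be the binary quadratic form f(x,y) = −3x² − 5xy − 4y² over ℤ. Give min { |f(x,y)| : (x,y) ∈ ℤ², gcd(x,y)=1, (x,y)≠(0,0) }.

translate: b→-1 (≡5 mod 6), so (3,5,4)→(3,-1,2)
flip: (3,-1,2)→(2,1,3)
reduced (well bottom): (2,1,3) with a≤c, −a<b≤a
well minimum |f| = |-2| = 2 (negative-definite)

2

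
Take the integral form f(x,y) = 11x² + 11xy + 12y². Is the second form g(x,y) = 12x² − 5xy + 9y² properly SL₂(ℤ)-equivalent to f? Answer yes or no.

D₁ = -407, D₂ = -407
f: reduced (well bottom): (11,11,12) with a≤c, −a<b≤a
g: flip: (12,-5,9)→(9,5,12)
g: reduced (well bottom): (9,5,12) with a≤c, −a<b≤a
reduced forms (11, 11, 12) vs (9, 5, 12) ⇒ inequivalent

no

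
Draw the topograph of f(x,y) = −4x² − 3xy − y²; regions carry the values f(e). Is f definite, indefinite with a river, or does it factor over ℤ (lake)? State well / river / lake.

D = b²−4ac = (-3)² − 4·(-4)·(-1) = -7
D < 0 ⇒ definite ⇒ every region one sign ⇒ single well

well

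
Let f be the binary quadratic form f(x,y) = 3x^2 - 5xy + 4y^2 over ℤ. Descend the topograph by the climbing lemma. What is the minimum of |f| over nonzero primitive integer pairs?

translate: b→1 (≡-5 mod 6), so (3,-5,4)→(3,1,2)
flip: (3,1,2)→(2,-1,3)
reduced (well bottom): (2,-1,3) with a≤c, −a<b≤a
well minimum = a = 2

2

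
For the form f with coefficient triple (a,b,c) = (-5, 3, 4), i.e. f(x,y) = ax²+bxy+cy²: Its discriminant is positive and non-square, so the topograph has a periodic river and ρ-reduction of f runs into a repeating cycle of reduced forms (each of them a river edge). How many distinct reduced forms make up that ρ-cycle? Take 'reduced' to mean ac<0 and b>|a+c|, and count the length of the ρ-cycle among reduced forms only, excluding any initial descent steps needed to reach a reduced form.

D = 89, ⌊√D⌋ = 9
river: ρ → (4,5,-4)
river: ρ → (-4,3,5)
river: ρ → (5,7,-2)
river: ρ → (-2,9,1)
river: ρ → (1,9,-2)
river: ρ → (-2,7,5)
river: ρ → (5,3,-4)
river: ρ → (-4,5,4)
river: ρ → (4,3,-5)
river: ρ → (-5,7,2)
river: ρ → (2,9,-1)
river: ρ → (-1,9,2)
river: ρ → (2,7,-5)
river: ρ → (-5,3,4)
ρ-cycle length = 14 (tail of 0 descent steps not counted)

14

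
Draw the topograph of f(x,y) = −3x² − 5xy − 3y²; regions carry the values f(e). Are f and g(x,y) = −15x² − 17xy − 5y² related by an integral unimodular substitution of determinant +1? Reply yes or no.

D₁ = -11, D₂ = -11
f is negative-definite; reduce −f:
−f: translate: b→-1 (≡5 mod 6), so (3,5,3)→(3,-1,1)
−f: flip: (3,-1,1)→(1,1,3)
−f: reduced (well bottom): (1,1,3) with a≤c, −a<b≤a
flip sign back: reduced form of f is (-1,-1,-3)
g is negative-definite; reduce −g:
−g: translate: b→-13 (≡17 mod 30), so (15,17,5)→(15,-13,3)
−g: flip: (15,-13,3)→(3,13,15)
−g: translate: b→1 (≡13 mod 6), so (3,13,15)→(3,1,1)
−g: flip: (3,1,1)→(1,-1,3)
−g: translate: b→1 (≡-1 mod 2), so (1,-1,3)→(1,1,3)
−g: reduced (well bottom): (1,1,3) with a≤c, −a<b≤a
flip sign back: reduced form of g is (-1,-1,-3)
reduced forms (-1, -1, -3) vs (-1, -1, -3) ⇒ equivalent

yes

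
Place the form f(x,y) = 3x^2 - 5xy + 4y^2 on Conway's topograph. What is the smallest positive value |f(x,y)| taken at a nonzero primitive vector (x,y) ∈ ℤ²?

translate: b→1 (≡-5 mod 6), so (3,-5,4)→(3,1,2)
flip: (3,1,2)→(2,-1,3)
reduced (well bottom): (2,-1,3) with a≤c, −a<b≤a
well minimum = a = 2

2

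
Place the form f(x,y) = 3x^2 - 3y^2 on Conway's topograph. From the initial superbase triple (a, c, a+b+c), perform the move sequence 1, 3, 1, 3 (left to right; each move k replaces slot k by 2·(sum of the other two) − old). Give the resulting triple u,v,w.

start (3,-3,0) = (f(1,0),f(0,1),f(1,1))
replace slot 1: 2·((-3)+0) − 3 = -9 → (-9,-3,0)
replace slot 3: 2·((-9)+(-3)) − 0 = -24 → (-9,-3,-24)
replace slot 1: 2·((-3)+(-24)) − (-9) = -45 → (-45,-3,-24)
replace slot 3: 2·((-45)+(-3)) − (-24) = -72 → (-45,-3,-72)

-45,-3,-72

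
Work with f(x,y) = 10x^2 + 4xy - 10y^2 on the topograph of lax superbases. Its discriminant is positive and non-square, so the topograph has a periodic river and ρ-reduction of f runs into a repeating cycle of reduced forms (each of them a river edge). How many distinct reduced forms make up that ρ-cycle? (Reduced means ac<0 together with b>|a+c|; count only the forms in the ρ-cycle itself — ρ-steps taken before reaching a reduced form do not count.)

D = 416, ⌊√D⌋ = 20
river: ρ → (-10,16,4)
river: ρ → (4,16,-10)
river: ρ → (-10,4,10)
river: ρ → (10,16,-4)
river: ρ → (-4,16,10)
river: ρ → (10,4,-10)
ρ-cycle length = 6 (tail of 0 descent steps not counted)

6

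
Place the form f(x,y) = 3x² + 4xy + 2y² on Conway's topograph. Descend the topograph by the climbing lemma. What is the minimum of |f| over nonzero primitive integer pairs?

translate: b→-2 (≡4 mod 6), so (3,4,2)→(3,-2,1)
flip: (3,-2,1)→(1,2,3)
translate: b→0 (≡2 mod 2), so (1,2,3)→(1,0,2)
reduced (well bottom): (1,0,2) with a≤c, −a<b≤a
well minimum = a = 1

1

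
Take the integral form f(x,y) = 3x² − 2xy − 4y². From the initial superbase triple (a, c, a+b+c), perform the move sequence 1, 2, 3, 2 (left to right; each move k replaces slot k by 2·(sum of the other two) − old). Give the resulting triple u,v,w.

start (3,-4,-3) = (f(1,0),f(0,1),f(1,1))
replace slot 1: 2·((-4)+(-3)) − 3 = -17 → (-17,-4,-3)
replace slot 2: 2·((-17)+(-3)) − (-4) = -36 → (-17,-36,-3)
replace slot 3: 2·((-17)+(-36)) − (-3) = -103 → (-17,-36,-103)
replace slot 2: 2·((-17)+(-103)) − (-36) = -204 → (-17,-204,-103)

-17,-204,-103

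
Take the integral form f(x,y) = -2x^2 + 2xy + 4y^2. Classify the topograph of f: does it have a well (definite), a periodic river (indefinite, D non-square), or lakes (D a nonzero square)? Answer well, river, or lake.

D = b²−4ac = 2² − 4·(-2)·4 = 36
D = 6² is a perfect square ⇒ form factors over ℤ ⇒ lakes

lake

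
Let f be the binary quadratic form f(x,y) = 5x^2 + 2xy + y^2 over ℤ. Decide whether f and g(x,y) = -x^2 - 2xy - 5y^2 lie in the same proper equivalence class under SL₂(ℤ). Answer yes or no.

D₁ = -16, D₂ = -16
f: flip: (5,2,1)→(1,-2,5)
f: translate: b→0 (≡-2 mod 2), so (1,-2,5)→(1,0,4)
f: reduced (well bottom): (1,0,4) with a≤c, −a<b≤a
g is negative-definite; reduce −g:
−g: translate: b→0 (≡2 mod 2), so (1,2,5)→(1,0,4)
−g: reduced (well bottom): (1,0,4) with a≤c, −a<b≤a
flip sign back: reduced form of g is (-1,0,-4)
reduced forms (1, 0, 4) vs (-1, 0, -4) ⇒ inequivalent

no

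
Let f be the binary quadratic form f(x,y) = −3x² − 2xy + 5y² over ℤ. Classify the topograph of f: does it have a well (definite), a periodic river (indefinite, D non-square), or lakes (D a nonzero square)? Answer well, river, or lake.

D = b²−4ac = (-2)² − 4·(-3)·5 = 64
D = 8² is a perfect square ⇒ form factors over ℤ ⇒ lakes

lake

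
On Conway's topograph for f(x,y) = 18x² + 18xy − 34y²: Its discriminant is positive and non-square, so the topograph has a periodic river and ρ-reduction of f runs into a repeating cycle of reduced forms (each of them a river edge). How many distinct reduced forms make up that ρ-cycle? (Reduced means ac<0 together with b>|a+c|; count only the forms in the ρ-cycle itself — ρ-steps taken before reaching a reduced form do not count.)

D = 2772, ⌊√D⌋ = 52
river: ρ → (-34,50,2)
river: ρ → (2,50,-34)
river: ρ → (-34,18,18)
river: ρ → (18,18,-34)
ρ-cycle length = 4 (tail of 0 descent steps not counted)

4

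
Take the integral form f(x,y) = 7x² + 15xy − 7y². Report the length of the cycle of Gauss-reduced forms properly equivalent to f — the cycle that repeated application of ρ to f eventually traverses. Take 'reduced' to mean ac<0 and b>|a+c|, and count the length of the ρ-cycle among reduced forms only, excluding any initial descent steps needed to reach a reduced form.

D = 421, ⌊√D⌋ = 20
river: ρ → (-7,13,9)
river: ρ → (9,5,-11)
river: ρ → (-11,17,3)
river: ρ → (3,19,-5)
river: ρ → (-5,11,15)
river: ρ → (15,19,-1)
river: ρ → (-1,19,15)
river: ρ → (15,11,-5)
river: ρ → (-5,19,3)
river: ρ → (3,17,-11)
river: ρ → (-11,5,9)
river: ρ → (9,13,-7)
river: ρ → (-7,15,7)
river: ρ → (7,13,-9)
river: ρ → (-9,5,11)
river: ρ → (11,17,-3)
river: ρ → (-3,19,5)
river: ρ → (5,11,-15)
river: ρ → (-15,19,1)
river: ρ → (1,19,-15)
river: ρ → (-15,11,5)
river: ρ → (5,19,-3)
river: ρ → (-3,17,11)
river: ρ → (11,5,-9)
river: ρ → (-9,13,7)
river: ρ → (7,15,-7)
ρ-cycle length = 26 (tail of 0 descent steps not counted)

26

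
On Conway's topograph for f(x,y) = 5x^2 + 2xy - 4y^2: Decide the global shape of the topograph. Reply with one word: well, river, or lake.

D = b²−4ac = 2² − 4·5·(-4) = 84
D > 0 non-square ⇒ indefinite ⇒ periodic river

river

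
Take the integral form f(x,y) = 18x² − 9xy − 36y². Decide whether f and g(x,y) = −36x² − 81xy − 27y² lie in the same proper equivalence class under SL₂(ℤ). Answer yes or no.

D₁ = 2673, D₂ = 2673
river cycle of f (length 4): (18, 27, -27), (-27, 27, 18), (18, 45, -9), (-9, 45, 18)
river cycle of g (length 4): (-27, 27, 18), (18, 45, -9), (-9, 45, 18), (18, 27, -27)
cycles coincide ⇒ equivalent

yes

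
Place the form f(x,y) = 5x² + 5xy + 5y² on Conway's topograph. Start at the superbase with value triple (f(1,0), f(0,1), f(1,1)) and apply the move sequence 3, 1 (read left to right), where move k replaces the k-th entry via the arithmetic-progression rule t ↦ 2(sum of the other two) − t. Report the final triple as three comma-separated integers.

start (5,5,15) = (f(1,0),f(0,1),f(1,1))
replace slot 3: 2·(5+5) − 15 = 5 → (5,5,5)
replace slot 1: 2·(5+5) − 5 = 15 → (15,5,5)

15,5,5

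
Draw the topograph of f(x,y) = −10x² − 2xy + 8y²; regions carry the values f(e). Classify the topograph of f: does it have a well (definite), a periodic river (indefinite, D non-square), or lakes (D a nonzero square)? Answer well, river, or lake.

D = b²−4ac = (-2)² − 4·(-10)·8 = 324
D = 18² is a perfect square ⇒ form factors over ℤ ⇒ lakes

lake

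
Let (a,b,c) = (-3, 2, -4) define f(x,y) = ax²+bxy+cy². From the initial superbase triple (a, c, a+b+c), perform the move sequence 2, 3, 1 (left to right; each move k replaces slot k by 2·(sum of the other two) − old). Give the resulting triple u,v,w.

start (-3,-4,-5) = (f(1,0),f(0,1),f(1,1))
replace slot 2: 2·((-3)+(-5)) − (-4) = -12 → (-3,-12,-5)
replace slot 3: 2·((-3)+(-12)) − (-5) = -25 → (-3,-12,-25)
replace slot 1: 2·((-12)+(-25)) − (-3) = -71 → (-71,-12,-25)

-71,-12,-25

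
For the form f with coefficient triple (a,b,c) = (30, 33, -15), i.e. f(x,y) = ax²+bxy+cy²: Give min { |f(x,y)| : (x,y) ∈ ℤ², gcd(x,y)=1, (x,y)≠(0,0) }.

river: ρ → (-15,27,36)
river: ρ → (36,45,-6)
river: ρ → (-6,51,12)
river: ρ → (12,45,-18)
river: ρ → (-18,27,30)
river: ρ → (30,33,-15)
closes: descent 0, river 6
min |a| on river = 6

6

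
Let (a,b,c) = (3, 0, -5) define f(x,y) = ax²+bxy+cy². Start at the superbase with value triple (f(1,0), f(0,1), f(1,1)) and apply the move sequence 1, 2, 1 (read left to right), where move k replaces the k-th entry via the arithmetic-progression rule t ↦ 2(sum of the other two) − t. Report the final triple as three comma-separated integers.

start (3,-5,-2) = (f(1,0),f(0,1),f(1,1))
replace slot 1: 2·((-5)+(-2)) − 3 = -17 → (-17,-5,-2)
replace slot 2: 2·((-17)+(-2)) − (-5) = -33 → (-17,-33,-2)
replace slot 1: 2·((-33)+(-2)) − (-17) = -53 → (-53,-33,-2)

-53,-33,-2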